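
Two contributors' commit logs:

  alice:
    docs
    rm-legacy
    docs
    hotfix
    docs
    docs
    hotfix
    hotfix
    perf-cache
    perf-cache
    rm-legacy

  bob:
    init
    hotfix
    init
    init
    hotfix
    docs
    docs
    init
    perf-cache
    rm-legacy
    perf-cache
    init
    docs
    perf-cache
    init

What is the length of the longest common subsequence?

5

Match hotfix [4,5], docs [5,6], docs [6,7], perf-cache [9,11], perf-cache [10,14] — 5 commits in the same relative order in both. dp[11][15] = 5 confirms this is the maximum.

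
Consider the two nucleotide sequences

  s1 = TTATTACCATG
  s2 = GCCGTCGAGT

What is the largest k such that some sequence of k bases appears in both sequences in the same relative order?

Let dp[i][j] be the LCS length of the first i bases of s1 and the first j bases of s2. dp[i][j] = dp[i-1][j-1]+1 when the i-th and j-th bases match, else max(dp[i-1][j], dp[i][j-1]).
    ·  G  C  C  G  T  C  G  A  G  T
 ·  0  0  0  0  0  0  0  0  0  0  0
 T  0  0  0  0  0  1  1  1  1  1  1
 T  0  0  0  0  0  1  1  1  1  1  2
 A  0  0  0  0  0  1  1  1  2  2  2
 T  0  0  0  0  0  1  1  1  2  2  3
 T  0  0  0  0  0  1  1  1  2  2  3
 A  0  0  0  0  0  1  1  1  2  2  3
 C  0  0  1  1  1  1  2  2  2  2  3
 C  0  0  1  2  2  2  2  2  2  2  3
 A  0  0  1  2  2  2  2  2  3  3  3
 T  0  0  1  2  2  3  3  3  3  3  4
 G  0  1  1  2  3  3  3  4  4  4  4
dp[11][10] = 4. One LCS (by backtracking along matches): TCAT.

4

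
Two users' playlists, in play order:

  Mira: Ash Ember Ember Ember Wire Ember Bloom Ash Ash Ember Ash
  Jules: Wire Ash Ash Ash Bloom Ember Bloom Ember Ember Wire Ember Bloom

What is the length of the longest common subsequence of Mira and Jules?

Match Ash (Mira #1, Jules #4); then Ember (Mira #2, Jules #6); then Ember (Mira #3, Jules #8); then Ember (Mira #4, Jules #9); then Wire (Mira #5, Jules #10); then Ember (Mira #6, Jules #11); then Bloom (Mira #7, Jules #12) — 7 songs in the same relative order in both, and the DP table's final entry dp[11][12] is also 7, so no common subsequence is longer.

7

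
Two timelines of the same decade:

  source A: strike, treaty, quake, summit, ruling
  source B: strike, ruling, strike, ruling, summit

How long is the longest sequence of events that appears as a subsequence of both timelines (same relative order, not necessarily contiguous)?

Match strike at source A[1]=source B[3]; then summit at source A[4]=source B[5] — 2 events in the same relative order in both. Since dp[5][5] = 2, nothing longer is possible.

2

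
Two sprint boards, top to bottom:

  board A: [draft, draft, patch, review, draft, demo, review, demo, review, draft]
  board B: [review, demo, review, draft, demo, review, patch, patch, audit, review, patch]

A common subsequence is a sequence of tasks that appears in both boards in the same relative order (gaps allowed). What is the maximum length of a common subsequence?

Taking review at board A[4]=board B[3], draft at board A[5]=board B[4], demo at board A[6]=board B[5], review at board A[7]=board B[6], review at board A[9]=board B[10] gives a common subsequence of length 5, and the DP table's final entry dp[10][11] is also 5, so no common subsequence is longer.

5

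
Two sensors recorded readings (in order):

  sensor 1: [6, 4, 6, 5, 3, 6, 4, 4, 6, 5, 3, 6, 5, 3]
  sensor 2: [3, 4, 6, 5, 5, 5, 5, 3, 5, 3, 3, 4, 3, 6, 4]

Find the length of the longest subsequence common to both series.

Taking 4 (sensor 1 #2, sensor 2 #2), 6 (sensor 1 #3, sensor 2 #3), 5 (sensor 1 #4, sensor 2 #9), 3 (sensor 1 #5, sensor 2 #11), 4 (sensor 1 #8, sensor 2 #12), 3 (sensor 1 #11, sensor 2 #13), 6 (sensor 1 #12, sensor 2 #14) gives a common subsequence of length 7. Since dp[14][15] = 7, nothing longer is possible.

7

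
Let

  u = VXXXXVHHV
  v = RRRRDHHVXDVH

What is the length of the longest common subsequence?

Match V [1,8], X [2,9], V [6,11], H [8,12] — 4 characters in the same relative order in both. dp[9][12] = 4 confirms this is the maximum.

4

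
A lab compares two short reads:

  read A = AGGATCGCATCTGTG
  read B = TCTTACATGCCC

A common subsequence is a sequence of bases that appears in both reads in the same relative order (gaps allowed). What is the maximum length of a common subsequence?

6

Pick A at read A[1]=read B[5] → A at read A[4]=read B[7] → T at read A[5]=read B[8] → C at read A[6]=read B[10] → C at read A[8]=read B[11] → C at read A[11]=read B[12]; all 6 bases appear in both, in order, and the DP table's final entry dp[15][12] is also 6, so no common subsequence is longer.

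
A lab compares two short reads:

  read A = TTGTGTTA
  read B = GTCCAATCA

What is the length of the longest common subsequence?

4

Pick G [3,1]; then T [4,2]; then T [6,7]; then A [8,9]; all 4 bases appear in both, in order. dp[8][9] = 4 confirms this is the maximum.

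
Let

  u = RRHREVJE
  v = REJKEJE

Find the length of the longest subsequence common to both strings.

Taking R [1,1], E [5,5], J [7,6], E [8,7] gives a common subsequence of length 4. Since dp[8][7] = 4, nothing longer is possible.

4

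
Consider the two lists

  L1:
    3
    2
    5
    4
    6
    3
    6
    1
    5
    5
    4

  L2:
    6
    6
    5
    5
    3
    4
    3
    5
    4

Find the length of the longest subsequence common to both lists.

5

Let dp[i][j] be the LCS length of the first i values of L1 and the first j values of L2. dp[i][j] = dp[i-1][j-1]+1 when the i-th and j-th values match, else max(dp[i-1][j], dp[i][j-1]).
    ·  6  6  5  5  3  4  3  5  4
 ·  0  0  0  0  0  0  0  0  0  0
 3  0  0  0  0  0  1  1  1  1  1
 2  0  0  0  0  0  1  1  1  1  1
 5  0  0  0  1  1  1  1  1  2  2
 4  0  0  0  1  1  1  2  2  2  3
 6  0  1  1  1  1  1  2  2  2  3
 3  0  1  1  1  1  2  2  3  3  3
 6  0  1  2  2  2  2  2  3  3  3
 1  0  1  2  2  2  2  2  3  3  3
 5  0  1  2  3  3  3  3  3  4  4
 5  0  1  2  3  4  4  4  4  4  4
 4  0  1  2  3  4  4  5  5  5  5
dp[11][9] = 5. One LCS (by backtracking along matches): 3, 4, 3, 5, 4.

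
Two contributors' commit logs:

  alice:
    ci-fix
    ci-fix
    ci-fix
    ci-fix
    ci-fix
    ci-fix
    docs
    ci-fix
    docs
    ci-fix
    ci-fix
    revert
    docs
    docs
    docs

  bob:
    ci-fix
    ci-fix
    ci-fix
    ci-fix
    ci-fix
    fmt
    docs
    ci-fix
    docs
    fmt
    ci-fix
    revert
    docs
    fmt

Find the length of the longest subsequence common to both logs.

11

One common subsequence of length 11: ci-fix (alice #1, bob #1), ci-fix (alice #2, bob #2), ci-fix (alice #3, bob #3), ci-fix (alice #4, bob #4), ci-fix (alice #5, bob #5), docs (alice #7, bob #7), ci-fix (alice #8, bob #8), docs (alice #9, bob #9), ci-fix (alice #11, bob #11), revert (alice #12, bob #12), docs (alice #13, bob #13), and the DP table's final entry dp[15][14] is also 11, so no common subsequence is longer.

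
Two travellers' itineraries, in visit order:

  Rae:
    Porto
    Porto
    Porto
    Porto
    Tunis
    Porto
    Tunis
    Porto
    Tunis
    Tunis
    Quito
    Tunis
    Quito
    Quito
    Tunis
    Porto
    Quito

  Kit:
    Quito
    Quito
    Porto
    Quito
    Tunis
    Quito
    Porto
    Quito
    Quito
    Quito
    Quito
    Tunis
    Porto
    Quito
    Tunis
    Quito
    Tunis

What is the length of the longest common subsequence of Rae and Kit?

9

Taking Porto at Rae[1]=Kit[3], Tunis at Rae[5]=Kit[5], Porto at Rae[6]=Kit[7], Tunis at Rae[7]=Kit[12], Porto at Rae[8]=Kit[13], Quito at Rae[11]=Kit[14], Tunis at Rae[12]=Kit[15], Quito at Rae[14]=Kit[16], Tunis at Rae[15]=Kit[17] gives a common subsequence of length 9. The LCS DP gives dp[17][17] = 9, so this is optimal.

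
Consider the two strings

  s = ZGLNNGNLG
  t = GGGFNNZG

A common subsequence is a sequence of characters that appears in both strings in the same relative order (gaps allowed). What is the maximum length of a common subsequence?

Pick G (s #2, t #3), then N (s #4, t #5), then N (s #5, t #6), then G (s #9, t #8); all 4 characters appear in both, in order, and the DP table's final entry dp[9][8] is also 4, so no common subsequence is longer.

4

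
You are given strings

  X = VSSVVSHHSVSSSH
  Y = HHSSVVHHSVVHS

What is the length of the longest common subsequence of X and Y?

Pick S [2,3]; then S [3,4]; then V [4,5]; then V [5,6]; then H [7,7]; then H [8,8]; then S [9,9]; then V [10,11]; then S [13,13]; all 9 characters appear in both, in order. dp[14][13] = 9 confirms this is the maximum.

9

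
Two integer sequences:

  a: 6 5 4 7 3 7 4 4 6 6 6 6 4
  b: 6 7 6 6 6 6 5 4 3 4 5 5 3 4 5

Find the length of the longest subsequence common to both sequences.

Pick 6 (a #1, b #1); then 7 (a #6, b #2); then 6 (a #9, b #3); then 6 (a #10, b #4); then 6 (a #11, b #5); then 6 (a #12, b #6); then 4 (a #13, b #14); all 7 values appear in both, in order. dp[13][15] = 7 confirms this is the maximum.

7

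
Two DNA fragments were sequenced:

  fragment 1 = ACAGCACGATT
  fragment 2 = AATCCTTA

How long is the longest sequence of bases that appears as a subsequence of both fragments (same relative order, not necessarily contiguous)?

6

Pick A at fragment 1[1]=fragment 2[1], A at fragment 1[3]=fragment 2[2], C at fragment 1[5]=fragment 2[4], C at fragment 1[7]=fragment 2[5], T at fragment 1[10]=fragment 2[6], T at fragment 1[11]=fragment 2[7]; all 6 bases appear in both, in order. The LCS DP gives dp[11][8] = 6, so this is optimal.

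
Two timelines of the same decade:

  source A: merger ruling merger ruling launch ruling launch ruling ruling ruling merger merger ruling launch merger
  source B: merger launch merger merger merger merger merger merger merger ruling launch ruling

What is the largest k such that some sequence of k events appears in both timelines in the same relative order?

6

Match merger [1,6], merger [3,7], merger [11,8], merger [12,9], ruling [13,10], launch [14,11] — 6 events in the same relative order in both. dp[15][12] = 6 confirms this is the maximum.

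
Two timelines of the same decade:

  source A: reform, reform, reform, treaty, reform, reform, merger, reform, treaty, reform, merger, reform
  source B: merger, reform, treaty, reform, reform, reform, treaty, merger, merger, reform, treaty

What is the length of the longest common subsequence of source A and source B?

Pick reform [3,2] → treaty [4,3] → reform [5,4] → reform [6,5] → reform [8,6] → treaty [9,7] → merger [11,9] → reform [12,10]; all 8 events appear in both, in order. The LCS DP gives dp[12][11] = 8, so this is optimal.

8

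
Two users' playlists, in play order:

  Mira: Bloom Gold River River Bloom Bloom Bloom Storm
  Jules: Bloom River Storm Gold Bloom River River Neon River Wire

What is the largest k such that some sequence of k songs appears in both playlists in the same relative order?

4

Taking Bloom (Mira #1, Jules #1); then Gold (Mira #2, Jules #4); then River (Mira #3, Jules #7); then River (Mira #4, Jules #9) gives a common subsequence of length 4. dp[8][10] = 4 confirms this is the maximum.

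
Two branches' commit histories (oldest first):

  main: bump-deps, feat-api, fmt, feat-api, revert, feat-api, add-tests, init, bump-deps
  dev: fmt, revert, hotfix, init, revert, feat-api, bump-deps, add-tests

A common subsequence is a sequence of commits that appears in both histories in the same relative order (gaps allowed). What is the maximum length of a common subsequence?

Pick fmt (main #3, dev #1), revert (main #5, dev #5), feat-api (main #6, dev #6), add-tests (main #7, dev #8); all 4 commits appear in both, in order. Since dp[9][8] = 4, nothing longer is possible.

4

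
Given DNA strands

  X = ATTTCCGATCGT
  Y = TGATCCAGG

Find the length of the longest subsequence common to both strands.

6

One common subsequence of length 6: A at X[1]=Y[3]; then T at X[4]=Y[4]; then C at X[5]=Y[5]; then C at X[6]=Y[6]; then G at X[7]=Y[8]; then G at X[11]=Y[9]. The LCS DP gives dp[12][9] = 6, so this is optimal.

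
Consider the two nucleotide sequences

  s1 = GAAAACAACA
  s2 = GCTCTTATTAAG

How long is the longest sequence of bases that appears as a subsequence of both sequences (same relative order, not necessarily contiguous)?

Let dp[i][j] be the LCS length of the first i bases of s1 and the first j bases of s2. dp[i][j] = dp[i-1][j-1]+1 when the i-th and j-th bases match, else max(dp[i-1][j], dp[i][j-1]).
    ·  G  C  T  C  T  T  A  T  T  A  A  G
 ·  0  0  0  0  0  0  0  0  0  0  0  0  0
 G  0  1  1  1  1  1  1  1  1  1  1  1  1
 A  0  1  1  1  1  1  1  2  2  2  2  2  2
 A  0  1  1  1  1  1  1  2  2  2  3  3  3
 A  0  1  1  1  1  1  1  2  2  2  3  4  4
 A  0  1  1  1  1  1  1  2  2  2  3  4  4
 C  0  1  2  2  2  2  2  2  2  2  3  4  4
 A  0  1  2  2  2  2  2  3  3  3  3  4  4
 A  0  1  2  2  2  2  2  3  3  3  4  4  4
 C  0  1  2  2  3  3  3  3  3  3  4  4  4
 A  0  1  2  2  3  3  3  4  4  4  4  5  5
dp[10][12] = 5. One LCS (by backtracking along matches): GCAAA.

5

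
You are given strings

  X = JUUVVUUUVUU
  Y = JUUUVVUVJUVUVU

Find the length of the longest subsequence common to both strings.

Match J (X #1, Y #1); then U (X #2, Y #3); then U (X #3, Y #4); then V (X #4, Y #5); then V (X #5, Y #6); then U (X #6, Y #7); then U (X #7, Y #10); then U (X #8, Y #12); then V (X #9, Y #13); then U (X #11, Y #14) — 10 characters in the same relative order in both. The LCS DP gives dp[11][14] = 10, so this is optimal.

10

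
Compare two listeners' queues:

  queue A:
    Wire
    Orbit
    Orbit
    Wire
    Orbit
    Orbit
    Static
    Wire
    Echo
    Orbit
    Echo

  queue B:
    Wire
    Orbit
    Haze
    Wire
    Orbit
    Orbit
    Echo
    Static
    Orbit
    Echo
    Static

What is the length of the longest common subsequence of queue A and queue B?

8

One common subsequence of length 8: Wire (queue A #1, queue B #1) → Orbit (queue A #2, queue B #2) → Wire (queue A #4, queue B #4) → Orbit (queue A #5, queue B #5) → Orbit (queue A #6, queue B #6) → Static (queue A #7, queue B #8) → Orbit (queue A #10, queue B #9) → Echo (queue A #11, queue B #10). Since dp[11][11] = 8, nothing longer is possible.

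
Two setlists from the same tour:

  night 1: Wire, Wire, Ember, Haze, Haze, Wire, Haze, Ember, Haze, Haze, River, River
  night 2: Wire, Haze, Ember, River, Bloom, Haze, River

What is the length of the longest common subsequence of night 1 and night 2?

5

Taking Wire [6,1], Haze [7,2], Ember [8,3], Haze [10,6], River [12,7] gives a common subsequence of length 5. The LCS DP gives dp[12][7] = 5, so this is optimal.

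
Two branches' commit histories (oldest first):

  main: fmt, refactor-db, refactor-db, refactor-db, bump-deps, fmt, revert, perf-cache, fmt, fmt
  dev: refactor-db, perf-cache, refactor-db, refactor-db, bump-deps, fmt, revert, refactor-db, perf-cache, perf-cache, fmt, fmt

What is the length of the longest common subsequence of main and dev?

Pick refactor-db [2,1] → refactor-db [3,3] → refactor-db [4,4] → bump-deps [5,5] → fmt [6,6] → revert [7,7] → perf-cache [8,10] → fmt [9,11] → fmt [10,12]; all 9 commits appear in both, in order. The LCS DP gives dp[10][12] = 9, so this is optimal.

9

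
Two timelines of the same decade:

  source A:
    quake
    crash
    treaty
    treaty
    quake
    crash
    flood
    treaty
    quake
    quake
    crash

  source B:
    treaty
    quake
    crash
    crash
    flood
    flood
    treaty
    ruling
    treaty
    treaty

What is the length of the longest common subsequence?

5

Match quake at source A[1]=source B[2]; then crash at source A[2]=source B[4]; then treaty at source A[3]=source B[7]; then treaty at source A[4]=source B[9]; then treaty at source A[8]=source B[10] — 5 events in the same relative order in both. The LCS DP gives dp[11][10] = 5, so this is optimal.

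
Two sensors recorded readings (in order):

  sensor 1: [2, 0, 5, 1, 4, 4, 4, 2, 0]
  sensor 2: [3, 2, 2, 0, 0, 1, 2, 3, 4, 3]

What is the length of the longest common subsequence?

4

Pick 2 [1,3], 0 [2,5], 1 [4,6], 4 [5,9]; all 4 values appear in both, in order. Since dp[9][10] = 4, nothing longer is possible.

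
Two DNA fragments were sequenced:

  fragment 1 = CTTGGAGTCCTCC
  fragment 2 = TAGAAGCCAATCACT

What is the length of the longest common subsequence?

9

Taking T at fragment 1[2]=fragment 2[1] → G at fragment 1[4]=fragment 2[3] → A at fragment 1[6]=fragment 2[5] → G at fragment 1[7]=fragment 2[6] → C at fragment 1[9]=fragment 2[7] → C at fragment 1[10]=fragment 2[8] → T at fragment 1[11]=fragment 2[11] → C at fragment 1[12]=fragment 2[12] → C at fragment 1[13]=fragment 2[14] gives a common subsequence of length 9. dp[13][15] = 9 confirms this is the maximum.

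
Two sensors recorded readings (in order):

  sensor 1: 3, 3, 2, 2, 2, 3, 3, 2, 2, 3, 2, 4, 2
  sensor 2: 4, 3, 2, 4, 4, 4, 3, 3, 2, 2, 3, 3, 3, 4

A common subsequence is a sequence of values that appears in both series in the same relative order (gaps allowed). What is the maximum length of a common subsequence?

8

Match 3 [1,7]; then 3 [2,8]; then 2 [4,9]; then 2 [5,10]; then 3 [6,11]; then 3 [7,12]; then 3 [10,13]; then 4 [12,14] — 8 values in the same relative order in both. Since dp[13][14] = 8, nothing longer is possible.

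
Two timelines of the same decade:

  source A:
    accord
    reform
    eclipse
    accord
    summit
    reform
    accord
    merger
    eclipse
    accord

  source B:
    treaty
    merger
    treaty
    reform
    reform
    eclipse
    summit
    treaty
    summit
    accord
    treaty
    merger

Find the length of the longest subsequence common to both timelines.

Match reform [2,5]; then eclipse [3,6]; then summit [5,9]; then accord [7,10]; then merger [8,12] — 5 events in the same relative order in both. Since dp[10][12] = 5, nothing longer is possible.

5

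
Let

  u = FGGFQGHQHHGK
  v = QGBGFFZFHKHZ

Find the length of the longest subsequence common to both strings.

One common subsequence of length 5: G at u[2]=v[2], then G at u[3]=v[4], then F at u[4]=v[8], then H at u[7]=v[9], then H at u[9]=v[11]. Since dp[12][12] = 5, nothing longer is possible.

5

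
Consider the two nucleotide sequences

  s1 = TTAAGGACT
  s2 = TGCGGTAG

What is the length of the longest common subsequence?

Pick T at s1[1]=s2[1] → T at s1[2]=s2[6] → A at s1[4]=s2[7] → G at s1[6]=s2[8]; all 4 bases appear in both, in order. The LCS DP gives dp[9][8] = 4, so this is optimal.

4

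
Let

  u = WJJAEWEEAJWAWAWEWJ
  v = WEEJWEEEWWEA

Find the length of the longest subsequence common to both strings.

8

Taking W (u #1, v #1) → J (u #2, v #4) → E (u #5, v #6) → E (u #7, v #7) → E (u #8, v #8) → W (u #11, v #9) → W (u #13, v #10) → A (u #14, v #12) gives a common subsequence of length 8. The LCS DP gives dp[18][12] = 8, so this is optimal.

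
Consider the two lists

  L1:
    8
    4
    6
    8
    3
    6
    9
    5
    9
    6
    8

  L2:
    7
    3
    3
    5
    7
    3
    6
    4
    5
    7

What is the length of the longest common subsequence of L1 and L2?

Let dp[i][j] be the LCS length of the first i values of L1 and the first j values of L2. dp[i][j] = dp[i-1][j-1]+1 when the i-th and j-th values match, else max(dp[i-1][j], dp[i][j-1]).
    ·  7  3  3  5  7  3  6  4  5  7
 ·  0  0  0  0  0  0  0  0  0  0  0
 8  0  0  0  0  0  0  0  0  0  0  0
 4  0  0  0  0  0  0  0  0  1  1  1
 6  0  0  0  0  0  0  0  1  1  1  1
 8  0  0  0  0  0  0  0  1  1  1  1
 3  0  0  1  1  1  1  1  1  1  1  1
 6  0  0  1  1  1  1  1  2  2  2  2
 9  0  0  1  1  1  1  1  2  2  2  2
 5  0  0  1  1  2  2  2  2  2  3  3
 9  0  0  1  1  2  2  2  2  2  3  3
 6  0  0  1  1  2  2  2  3  3  3  3
 8  0  0  1  1  2  2  2  3  3  3  3
dp[11][10] = 3. One LCS (by backtracking along matches): 3, 6, 5.

3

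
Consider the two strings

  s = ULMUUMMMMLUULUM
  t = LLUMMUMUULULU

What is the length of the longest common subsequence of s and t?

One common subsequence of length 9: L at s[2]=t[2], U at s[5]=t[3], M at s[6]=t[4], M at s[7]=t[5], M at s[8]=t[7], L at s[10]=t[10], U at s[12]=t[11], L at s[13]=t[12], U at s[14]=t[13]. dp[15][13] = 9 confirms this is the maximum.

9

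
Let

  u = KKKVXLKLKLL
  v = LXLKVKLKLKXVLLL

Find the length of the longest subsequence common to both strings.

8

Pick K (u #1, v #4), K (u #2, v #6), K (u #3, v #8), L (u #6, v #9), K (u #7, v #10), L (u #8, v #13), L (u #10, v #14), L (u #11, v #15); all 8 characters appear in both, in order, and the DP table's final entry dp[11][15] is also 8, so no common subsequence is longer.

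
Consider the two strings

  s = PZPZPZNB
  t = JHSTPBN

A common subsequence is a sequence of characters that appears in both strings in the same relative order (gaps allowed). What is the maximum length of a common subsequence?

Match P (s #1, t #5), then N (s #7, t #7) — 2 characters in the same relative order in both. The LCS DP gives dp[8][7] = 2, so this is optimal.

2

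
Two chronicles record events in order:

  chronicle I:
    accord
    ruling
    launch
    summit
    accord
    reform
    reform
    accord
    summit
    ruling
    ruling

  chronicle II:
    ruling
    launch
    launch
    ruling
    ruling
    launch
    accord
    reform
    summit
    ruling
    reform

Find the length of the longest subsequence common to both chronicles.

6

One common subsequence of length 6: ruling (chronicle I #2, chronicle II #5) → launch (chronicle I #3, chronicle II #6) → accord (chronicle I #5, chronicle II #7) → reform (chronicle I #7, chronicle II #8) → summit (chronicle I #9, chronicle II #9) → ruling (chronicle I #10, chronicle II #10), and the DP table's final entry dp[11][11] is also 6, so no common subsequence is longer.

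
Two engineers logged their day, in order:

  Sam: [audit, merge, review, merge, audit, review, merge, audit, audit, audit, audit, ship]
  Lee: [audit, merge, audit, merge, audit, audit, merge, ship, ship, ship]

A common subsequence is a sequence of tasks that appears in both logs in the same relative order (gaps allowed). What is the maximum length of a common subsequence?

Taking audit at Sam[1]=Lee[1], merge at Sam[4]=Lee[2], audit at Sam[5]=Lee[3], merge at Sam[7]=Lee[4], audit at Sam[8]=Lee[5], audit at Sam[9]=Lee[6], ship at Sam[12]=Lee[10] gives a common subsequence of length 7, and the DP table's final entry dp[12][10] is also 7, so no common subsequence is longer.

7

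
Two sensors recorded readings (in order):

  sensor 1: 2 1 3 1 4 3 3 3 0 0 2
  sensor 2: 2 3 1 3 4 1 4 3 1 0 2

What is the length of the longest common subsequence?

One common subsequence of length 8: 2 (sensor 1 #1, sensor 2 #1), 1 (sensor 1 #2, sensor 2 #3), 3 (sensor 1 #3, sensor 2 #4), 1 (sensor 1 #4, sensor 2 #6), 4 (sensor 1 #5, sensor 2 #7), 3 (sensor 1 #6, sensor 2 #8), 0 (sensor 1 #10, sensor 2 #10), 2 (sensor 1 #11, sensor 2 #11). dp[11][11] = 8 confirms this is the maximum.

8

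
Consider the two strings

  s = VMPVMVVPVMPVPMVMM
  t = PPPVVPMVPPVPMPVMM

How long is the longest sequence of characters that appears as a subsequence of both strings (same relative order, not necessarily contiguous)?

Pick V (s #1, t #5); then P (s #3, t #6); then M (s #5, t #7); then V (s #7, t #8); then P (s #8, t #9); then P (s #11, t #10); then V (s #12, t #11); then P (s #13, t #12); then M (s #14, t #13); then V (s #15, t #15); then M (s #16, t #16); then M (s #17, t #17); all 12 characters appear in both, in order, and the DP table's final entry dp[17][17] is also 12, so no common subsequence is longer.

12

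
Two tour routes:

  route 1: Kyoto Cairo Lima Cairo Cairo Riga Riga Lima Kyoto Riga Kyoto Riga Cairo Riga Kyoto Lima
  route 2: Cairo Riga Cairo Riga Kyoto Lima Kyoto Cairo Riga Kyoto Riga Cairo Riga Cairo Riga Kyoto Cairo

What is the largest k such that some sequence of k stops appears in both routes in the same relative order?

Taking Cairo at route 1[2]=route 2[1], then Cairo at route 1[5]=route 2[3], then Riga at route 1[6]=route 2[4], then Lima at route 1[8]=route 2[6], then Kyoto at route 1[9]=route 2[7], then Riga at route 1[10]=route 2[9], then Kyoto at route 1[11]=route 2[10], then Riga at route 1[12]=route 2[13], then Cairo at route 1[13]=route 2[14], then Riga at route 1[14]=route 2[15], then Kyoto at route 1[15]=route 2[16] gives a common subsequence of length 11, and the DP table's final entry dp[16][17] is also 11, so no common subsequence is longer.

11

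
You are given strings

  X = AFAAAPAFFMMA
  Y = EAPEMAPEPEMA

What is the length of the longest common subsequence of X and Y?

5

Match A [1,2] → A [3,6] → P [6,9] → M [11,11] → A [12,12] — 5 characters in the same relative order in both, and the DP table's final entry dp[12][12] is also 5, so no common subsequence is longer.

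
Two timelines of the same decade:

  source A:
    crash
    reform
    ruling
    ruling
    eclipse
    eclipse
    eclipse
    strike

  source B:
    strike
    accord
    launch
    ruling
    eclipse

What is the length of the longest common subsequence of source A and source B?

2

One common subsequence of length 2: ruling [4,4] → eclipse [7,5]. Since dp[8][5] = 2, nothing longer is possible.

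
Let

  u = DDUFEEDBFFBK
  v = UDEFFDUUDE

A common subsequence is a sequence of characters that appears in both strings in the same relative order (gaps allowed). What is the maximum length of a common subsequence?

4

One common subsequence of length 4: D (u #1, v #2), D (u #2, v #6), U (u #3, v #8), E (u #6, v #10), and the DP table's final entry dp[12][10] is also 4, so no common subsequence is longer.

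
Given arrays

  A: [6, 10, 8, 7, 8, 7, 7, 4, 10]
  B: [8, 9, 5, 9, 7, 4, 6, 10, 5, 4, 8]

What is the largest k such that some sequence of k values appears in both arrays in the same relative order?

4

Let dp[i][j] be the LCS length of the first i values of A and the first j values of B. dp[i][j] = dp[i-1][j-1]+1 when the i-th and j-th values match, else max(dp[i-1][j], dp[i][j-1]).
    ·  8  9  5  9  7  4  6 10  5  4  8
 ·  0  0  0  0  0  0  0  0  0  0  0  0
 6  0  0  0  0  0  0  0  1  1  1  1  1
10  0  0  0  0  0  0  0  1  2  2  2  2
 8  0  1  1  1  1  1  1  1  2  2  2  3
 7  0  1  1  1  1  2  2  2  2  2  2  3
 8  0  1  1  1  1  2  2  2  2  2  2  3
 7  0  1  1  1  1  2  2  2  2  2  2  3
 7  0  1  1  1  1  2  2  2  2  2  2  3
 4  0  1  1  1  1  2  3  3  3  3  3  3
10  0  1  1  1  1  2  3  3  4  4  4  4
dp[9][11] = 4. One LCS (by backtracking along matches): 8, 7, 4, 10.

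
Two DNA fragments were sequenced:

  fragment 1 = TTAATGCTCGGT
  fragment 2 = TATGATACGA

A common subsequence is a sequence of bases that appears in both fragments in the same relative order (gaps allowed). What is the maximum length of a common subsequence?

Taking T [2,1] → A [4,2] → T [5,3] → G [6,4] → T [8,6] → C [9,8] → G [10,9] gives a common subsequence of length 7, and the DP table's final entry dp[12][10] is also 7, so no common subsequence is longer.

7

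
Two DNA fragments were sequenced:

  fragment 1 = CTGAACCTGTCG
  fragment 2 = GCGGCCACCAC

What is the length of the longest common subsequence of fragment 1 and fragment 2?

6

Taking C at fragment 1[1]=fragment 2[2]; then G at fragment 1[3]=fragment 2[4]; then A at fragment 1[5]=fragment 2[7]; then C at fragment 1[6]=fragment 2[8]; then C at fragment 1[7]=fragment 2[9]; then C at fragment 1[11]=fragment 2[11] gives a common subsequence of length 6. Since dp[12][11] = 6, nothing longer is possible.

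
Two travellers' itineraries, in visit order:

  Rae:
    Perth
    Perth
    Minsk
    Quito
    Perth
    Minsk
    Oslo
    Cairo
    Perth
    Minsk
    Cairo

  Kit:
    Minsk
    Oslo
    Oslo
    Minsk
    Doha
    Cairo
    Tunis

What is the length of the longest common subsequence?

One common subsequence of length 4: Minsk [3,1], Oslo [7,3], Minsk [10,4], Cairo [11,6]. dp[11][7] = 4 confirms this is the maximum.

4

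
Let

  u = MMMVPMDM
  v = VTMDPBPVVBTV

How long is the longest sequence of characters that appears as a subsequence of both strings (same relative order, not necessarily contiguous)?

3

Let dp[i][j] be the LCS length of the first i characters of u and the first j characters of v. dp[i][j] = dp[i-1][j-1]+1 when the i-th and j-th characters match, else max(dp[i-1][j], dp[i][j-1]).
    ·  V  T  M  D  P  B  P  V  V  B  T  V
 ·  0  0  0  0  0  0  0  0  0  0  0  0  0
 M  0  0  0  1  1  1  1  1  1  1  1  1  1
 M  0  0  0  1  1  1  1  1  1  1  1  1  1
 M  0  0  0  1  1  1  1  1  1  1  1  1  1
 V  0  1  1  1  1  1  1  1  2  2  2  2  2
 P  0  1  1  1  1  2  2  2  2  2  2  2  2
 M  0  1  1  2  2  2  2  2  2  2  2  2  2
 D  0  1  1  2  3  3  3  3  3  3  3  3  3
 M  0  1  1  2  3  3  3  3  3  3  3  3  3
dp[8][12] = 3. One LCS (by backtracking along matches): VMD.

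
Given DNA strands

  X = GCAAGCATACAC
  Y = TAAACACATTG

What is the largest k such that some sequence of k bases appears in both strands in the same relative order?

Match A (X #3, Y #3) → A (X #4, Y #4) → C (X #6, Y #5) → A (X #9, Y #6) → C (X #10, Y #7) → A (X #11, Y #8) — 6 bases in the same relative order in both. dp[12][11] = 6 confirms this is the maximum.

6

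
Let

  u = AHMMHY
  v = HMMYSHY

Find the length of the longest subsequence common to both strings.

5

Pick H [2,1] → M [3,2] → M [4,3] → H [5,6] → Y [6,7]; all 5 characters appear in both, in order. The LCS DP gives dp[6][7] = 5, so this is optimal.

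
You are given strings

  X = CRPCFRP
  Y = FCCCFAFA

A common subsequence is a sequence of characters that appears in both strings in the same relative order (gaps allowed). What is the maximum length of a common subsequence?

Pick C (X #1, Y #3); then C (X #4, Y #4); then F (X #5, Y #7); all 3 characters appear in both, in order. Since dp[7][8] = 3, nothing longer is possible.

3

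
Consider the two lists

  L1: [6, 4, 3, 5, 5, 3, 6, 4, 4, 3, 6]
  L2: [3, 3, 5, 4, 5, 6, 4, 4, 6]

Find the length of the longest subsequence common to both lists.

Let dp[i][j] be the LCS length of the first i values of L1 and the first j values of L2. dp[i][j] = dp[i-1][j-1]+1 when the i-th and j-th values match, else max(dp[i-1][j], dp[i][j-1]).
    ·  3  3  5  4  5  6  4  4  6
 ·  0  0  0  0  0  0  0  0  0  0
 6  0  0  0  0  0  0  1  1  1  1
 4  0  0  0  0  1  1  1  2  2  2
 3  0  1  1  1  1  1  1  2  2  2
 5  0  1  1  2  2  2  2  2  2  2
 5  0  1  1  2  2  3  3  3  3  3
 3  0  1  2  2  2  3  3  3  3  3
 6  0  1  2  2  2  3  4  4  4  4
 4  0  1  2  2  3  3  4  5  5  5
 4  0  1  2  2  3  3  4  5  6  6
 3  0  1  2  2  3  3  4  5  6  6
 6  0  1  2  2  3  3  4  5  6  7
dp[11][9] = 7. One LCS (by backtracking along matches): 3, 5, 5, 6, 4, 4, 6.

7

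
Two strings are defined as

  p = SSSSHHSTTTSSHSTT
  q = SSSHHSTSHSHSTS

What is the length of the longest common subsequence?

12

Match S at p[2]=q[1] → S at p[3]=q[2] → S at p[4]=q[3] → H at p[5]=q[4] → H at p[6]=q[5] → S at p[7]=q[6] → T at p[10]=q[7] → S at p[11]=q[8] → S at p[12]=q[10] → H at p[13]=q[11] → S at p[14]=q[12] → T at p[15]=q[13] — 12 characters in the same relative order in both. Since dp[16][14] = 12, nothing longer is possible.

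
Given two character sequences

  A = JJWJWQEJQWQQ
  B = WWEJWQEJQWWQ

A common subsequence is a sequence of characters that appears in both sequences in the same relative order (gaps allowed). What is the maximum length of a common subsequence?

Pick W (A #3, B #2), J (A #4, B #4), W (A #5, B #5), Q (A #6, B #6), E (A #7, B #7), J (A #8, B #8), Q (A #9, B #9), W (A #10, B #11), Q (A #12, B #12); all 9 characters appear in both, in order. The LCS DP gives dp[12][12] = 9, so this is optimal.

9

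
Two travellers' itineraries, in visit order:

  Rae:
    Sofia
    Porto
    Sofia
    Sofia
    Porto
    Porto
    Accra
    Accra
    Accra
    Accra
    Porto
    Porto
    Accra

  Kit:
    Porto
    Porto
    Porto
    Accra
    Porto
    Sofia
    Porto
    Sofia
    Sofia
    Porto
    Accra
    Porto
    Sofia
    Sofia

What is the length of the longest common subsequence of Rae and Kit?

7

One common subsequence of length 7: Sofia (Rae #1, Kit #6) → Porto (Rae #2, Kit #7) → Sofia (Rae #3, Kit #8) → Sofia (Rae #4, Kit #9) → Porto (Rae #6, Kit #10) → Accra (Rae #10, Kit #11) → Porto (Rae #11, Kit #12), and the DP table's final entry dp[13][14] is also 7, so no common subsequence is longer.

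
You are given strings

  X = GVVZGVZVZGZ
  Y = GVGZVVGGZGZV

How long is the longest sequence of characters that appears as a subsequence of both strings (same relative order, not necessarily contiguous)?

8

Pick G (X #1, Y #1), V (X #2, Y #2), Z (X #4, Y #4), V (X #6, Y #5), V (X #8, Y #6), Z (X #9, Y #9), G (X #10, Y #10), Z (X #11, Y #11); all 8 characters appear in both, in order. Since dp[11][12] = 8, nothing longer is possible.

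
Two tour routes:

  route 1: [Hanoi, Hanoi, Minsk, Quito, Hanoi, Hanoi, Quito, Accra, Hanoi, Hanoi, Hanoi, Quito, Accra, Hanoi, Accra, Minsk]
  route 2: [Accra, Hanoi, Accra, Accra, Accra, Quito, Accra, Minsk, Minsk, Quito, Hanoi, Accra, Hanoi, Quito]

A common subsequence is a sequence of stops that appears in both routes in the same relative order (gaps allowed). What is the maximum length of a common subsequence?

One common subsequence of length 7: Hanoi (route 1 #1, route 2 #2), then Minsk (route 1 #3, route 2 #9), then Quito (route 1 #4, route 2 #10), then Hanoi (route 1 #6, route 2 #11), then Accra (route 1 #8, route 2 #12), then Hanoi (route 1 #11, route 2 #13), then Quito (route 1 #12, route 2 #14), and the DP table's final entry dp[16][14] is also 7, so no common subsequence is longer.

7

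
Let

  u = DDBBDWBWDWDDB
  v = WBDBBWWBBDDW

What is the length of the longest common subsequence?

Match D [2,3], B [3,4], B [4,5], W [6,7], B [7,9], D [9,11], W [10,12] — 7 characters in the same relative order in both. dp[13][12] = 7 confirms this is the maximum.

7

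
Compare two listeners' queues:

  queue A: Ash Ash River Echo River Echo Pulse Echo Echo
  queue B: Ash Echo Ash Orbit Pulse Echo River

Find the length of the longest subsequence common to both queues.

Taking Ash [1,1], Ash [2,3], Echo [4,6], River [5,7] gives a common subsequence of length 4, and the DP table's final entry dp[9][7] is also 4, so no common subsequence is longer.

4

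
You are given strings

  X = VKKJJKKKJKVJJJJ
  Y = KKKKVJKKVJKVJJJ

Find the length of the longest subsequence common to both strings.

11

Match K (X #2, Y #3), then K (X #3, Y #4), then J (X #5, Y #6), then K (X #6, Y #7), then K (X #7, Y #8), then J (X #9, Y #10), then K (X #10, Y #11), then V (X #11, Y #12), then J (X #13, Y #13), then J (X #14, Y #14), then J (X #15, Y #15) — 11 characters in the same relative order in both. The LCS DP gives dp[15][15] = 11, so this is optimal.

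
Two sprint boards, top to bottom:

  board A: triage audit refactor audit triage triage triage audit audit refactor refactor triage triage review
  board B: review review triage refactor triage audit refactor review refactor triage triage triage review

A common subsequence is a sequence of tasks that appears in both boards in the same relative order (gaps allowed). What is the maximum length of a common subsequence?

Pick triage at board A[1]=board B[3], then refactor at board A[3]=board B[4], then triage at board A[7]=board B[5], then audit at board A[9]=board B[6], then refactor at board A[10]=board B[7], then refactor at board A[11]=board B[9], then triage at board A[12]=board B[11], then triage at board A[13]=board B[12], then review at board A[14]=board B[13]; all 9 tasks appear in both, in order. The LCS DP gives dp[14][13] = 9, so this is optimal.

9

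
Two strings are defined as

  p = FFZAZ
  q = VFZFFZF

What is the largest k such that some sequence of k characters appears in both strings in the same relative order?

3

Let dp[i][j] be the LCS length of the first i characters of p and the first j characters of q. dp[i][j] = dp[i-1][j-1]+1 when the i-th and j-th characters match, else max(dp[i-1][j], dp[i][j-1]).
    ·  V  F  Z  F  F  Z  F
 ·  0  0  0  0  0  0  0  0
 F  0  0  1  1  1  1  1  1
 F  0  0  1  1  2  2  2  2
 Z  0  0  1  2  2  2  3  3
 A  0  0  1  2  2  2  3  3
 Z  0  0  1  2  2  2  3  3
dp[5][7] = 3. One LCS (by backtracking along matches): FFZ.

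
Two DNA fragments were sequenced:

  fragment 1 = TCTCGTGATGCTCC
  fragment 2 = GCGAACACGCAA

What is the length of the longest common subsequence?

Taking C at fragment 1[4]=fragment 2[2], G at fragment 1[5]=fragment 2[3], A at fragment 1[8]=fragment 2[5], C at fragment 1[11]=fragment 2[6], C at fragment 1[13]=fragment 2[8], C at fragment 1[14]=fragment 2[10] gives a common subsequence of length 6, and the DP table's final entry dp[14][12] is also 6, so no common subsequence is longer.

6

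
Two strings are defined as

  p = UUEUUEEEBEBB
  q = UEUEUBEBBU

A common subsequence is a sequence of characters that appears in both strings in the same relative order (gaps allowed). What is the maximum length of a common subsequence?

Taking U (p #1, q #1), then U (p #2, q #3), then E (p #3, q #4), then U (p #5, q #5), then B (p #9, q #6), then E (p #10, q #7), then B (p #11, q #8), then B (p #12, q #9) gives a common subsequence of length 8, and the DP table's final entry dp[12][10] is also 8, so no common subsequence is longer.

8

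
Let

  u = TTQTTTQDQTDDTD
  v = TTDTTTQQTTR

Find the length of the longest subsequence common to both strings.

9

Match T at u[1]=v[1]; then T at u[2]=v[2]; then T at u[4]=v[4]; then T at u[5]=v[5]; then T at u[6]=v[6]; then Q at u[7]=v[7]; then Q at u[9]=v[8]; then T at u[10]=v[9]; then T at u[13]=v[10] — 9 characters in the same relative order in both. The LCS DP gives dp[14][11] = 9, so this is optimal.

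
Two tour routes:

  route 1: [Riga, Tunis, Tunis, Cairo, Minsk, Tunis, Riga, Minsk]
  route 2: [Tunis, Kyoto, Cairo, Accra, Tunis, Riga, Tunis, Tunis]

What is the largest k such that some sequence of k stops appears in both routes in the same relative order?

4

Match Tunis (route 1 #2, route 2 #1) → Cairo (route 1 #4, route 2 #3) → Tunis (route 1 #6, route 2 #5) → Riga (route 1 #7, route 2 #6) — 4 stops in the same relative order in both. dp[8][8] = 4 confirms this is the maximum.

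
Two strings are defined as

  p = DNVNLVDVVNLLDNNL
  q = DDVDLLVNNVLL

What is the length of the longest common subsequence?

One common subsequence of length 8: D (p #1, q #2), then V (p #6, q #3), then D (p #7, q #4), then L (p #11, q #5), then L (p #12, q #6), then N (p #14, q #8), then N (p #15, q #9), then L (p #16, q #12). The LCS DP gives dp[16][12] = 8, so this is optimal.

8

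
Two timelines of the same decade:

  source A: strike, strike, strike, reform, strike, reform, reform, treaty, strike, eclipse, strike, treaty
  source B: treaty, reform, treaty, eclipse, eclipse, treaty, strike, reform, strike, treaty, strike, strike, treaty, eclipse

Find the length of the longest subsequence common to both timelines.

7

One common subsequence of length 7: strike (source A #3, source B #7), then reform (source A #4, source B #8), then strike (source A #5, source B #9), then treaty (source A #8, source B #10), then strike (source A #9, source B #11), then strike (source A #11, source B #12), then treaty (source A #12, source B #13), and the DP table's final entry dp[12][14] is also 7, so no common subsequence is longer.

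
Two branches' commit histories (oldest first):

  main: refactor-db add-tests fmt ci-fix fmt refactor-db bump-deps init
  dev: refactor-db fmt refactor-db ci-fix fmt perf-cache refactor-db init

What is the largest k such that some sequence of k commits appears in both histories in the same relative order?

6

Match refactor-db at main[1]=dev[1], then fmt at main[3]=dev[2], then ci-fix at main[4]=dev[4], then fmt at main[5]=dev[5], then refactor-db at main[6]=dev[7], then init at main[8]=dev[8] — 6 commits in the same relative order in both. Since dp[8][8] = 6, nothing longer is possible.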